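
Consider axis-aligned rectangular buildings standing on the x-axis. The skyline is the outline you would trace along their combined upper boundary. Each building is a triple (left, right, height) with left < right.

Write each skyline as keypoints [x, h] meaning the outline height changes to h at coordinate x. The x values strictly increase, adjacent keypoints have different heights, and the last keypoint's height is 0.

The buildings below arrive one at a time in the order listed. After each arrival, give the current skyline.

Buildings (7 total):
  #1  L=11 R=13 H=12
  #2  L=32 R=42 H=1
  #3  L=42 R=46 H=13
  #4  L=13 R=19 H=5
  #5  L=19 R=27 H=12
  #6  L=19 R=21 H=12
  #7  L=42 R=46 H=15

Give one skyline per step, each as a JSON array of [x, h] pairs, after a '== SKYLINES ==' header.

== SKYLINES ==
[[11,12],[13,0]]
[[11,12],[13,0],[32,1],[42,0]]
[[11,12],[13,0],[32,1],[42,13],[46,0]]
[[11,12],[13,5],[19,0],[32,1],[42,13],[46,0]]
[[11,12],[13,5],[19,12],[27,0],[32,1],[42,13],[46,0]]
[[11,12],[13,5],[19,12],[27,0],[32,1],[42,13],[46,0]]
[[11,12],[13,5],[19,12],[27,0],[32,1],[42,15],[46,0]]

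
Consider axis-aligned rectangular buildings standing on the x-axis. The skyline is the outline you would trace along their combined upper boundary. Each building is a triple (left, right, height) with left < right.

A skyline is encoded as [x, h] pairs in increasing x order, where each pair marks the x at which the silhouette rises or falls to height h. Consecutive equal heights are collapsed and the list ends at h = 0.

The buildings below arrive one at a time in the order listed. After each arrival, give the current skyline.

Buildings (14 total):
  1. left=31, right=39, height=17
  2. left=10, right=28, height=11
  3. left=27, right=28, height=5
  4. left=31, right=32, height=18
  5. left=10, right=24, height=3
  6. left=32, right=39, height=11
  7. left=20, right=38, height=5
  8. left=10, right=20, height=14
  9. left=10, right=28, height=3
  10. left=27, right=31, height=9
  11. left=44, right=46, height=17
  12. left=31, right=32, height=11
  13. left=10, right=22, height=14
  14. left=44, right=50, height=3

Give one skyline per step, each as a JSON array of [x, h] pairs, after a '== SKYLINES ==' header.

== SKYLINES ==
[[31,17],[39,0]]
[[10,11],[28,0],[31,17],[39,0]]
[[10,11],[28,0],[31,17],[39,0]]
[[10,11],[28,0],[31,18],[32,17],[39,0]]
[[10,11],[28,0],[31,18],[32,17],[39,0]]
[[10,11],[28,0],[31,18],[32,17],[39,0]]
[[10,11],[28,5],[31,18],[32,17],[39,0]]
[[10,14],[20,11],[28,5],[31,18],[32,17],[39,0]]
[[10,14],[20,11],[28,5],[31,18],[32,17],[39,0]]
[[10,14],[20,11],[28,9],[31,18],[32,17],[39,0]]
[[10,14],[20,11],[28,9],[31,18],[32,17],[39,0],[44,17],[46,0]]
[[10,14],[20,11],[28,9],[31,18],[32,17],[39,0],[44,17],[46,0]]
[[10,14],[22,11],[28,9],[31,18],[32,17],[39,0],[44,17],[46,0]]
[[10,14],[22,11],[28,9],[31,18],[32,17],[39,0],[44,17],[46,3],[50,0]]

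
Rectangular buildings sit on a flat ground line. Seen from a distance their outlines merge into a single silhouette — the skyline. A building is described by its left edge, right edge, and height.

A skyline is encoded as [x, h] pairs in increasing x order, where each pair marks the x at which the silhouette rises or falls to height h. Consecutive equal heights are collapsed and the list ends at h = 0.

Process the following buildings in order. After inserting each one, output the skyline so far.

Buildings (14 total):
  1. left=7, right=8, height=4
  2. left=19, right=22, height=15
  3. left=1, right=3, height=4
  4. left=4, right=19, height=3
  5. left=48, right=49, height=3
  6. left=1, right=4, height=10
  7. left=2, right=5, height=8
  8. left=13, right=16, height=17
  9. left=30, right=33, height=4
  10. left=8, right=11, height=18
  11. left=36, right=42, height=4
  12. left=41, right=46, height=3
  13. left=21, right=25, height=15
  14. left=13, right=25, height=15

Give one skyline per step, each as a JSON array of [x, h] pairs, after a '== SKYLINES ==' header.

== SKYLINES ==
[[7,4],[8,0]]
[[7,4],[8,0],[19,15],[22,0]]
[[1,4],[3,0],[7,4],[8,0],[19,15],[22,0]]
[[1,4],[3,0],[4,3],[7,4],[8,3],[19,15],[22,0]]
[[1,4],[3,0],[4,3],[7,4],[8,3],[19,15],[22,0],[48,3],[49,0]]
[[1,10],[4,3],[7,4],[8,3],[19,15],[22,0],[48,3],[49,0]]
[[1,10],[4,8],[5,3],[7,4],[8,3],[19,15],[22,0],[48,3],[49,0]]
[[1,10],[4,8],[5,3],[7,4],[8,3],[13,17],[16,3],[19,15],[22,0],[48,3],[49,0]]
[[1,10],[4,8],[5,3],[7,4],[8,3],[13,17],[16,3],[19,15],[22,0],[30,4],[33,0],[48,3],[49,0]]
[[1,10],[4,8],[5,3],[7,4],[8,18],[11,3],[13,17],[16,3],[19,15],[22,0],[30,4],[33,0],[48,3],[49,0]]
[[1,10],[4,8],[5,3],[7,4],[8,18],[11,3],[13,17],[16,3],[19,15],[22,0],[30,4],[33,0],[36,4],[42,0],[48,3],[49,0]]
[[1,10],[4,8],[5,3],[7,4],[8,18],[11,3],[13,17],[16,3],[19,15],[22,0],[30,4],[33,0],[36,4],[42,3],[46,0],[48,3],[49,0]]
[[1,10],[4,8],[5,3],[7,4],[8,18],[11,3],[13,17],[16,3],[19,15],[25,0],[30,4],[33,0],[36,4],[42,3],[46,0],[48,3],[49,0]]
[[1,10],[4,8],[5,3],[7,4],[8,18],[11,3],[13,17],[16,15],[25,0],[30,4],[33,0],[36,4],[42,3],[46,0],[48,3],[49,0]]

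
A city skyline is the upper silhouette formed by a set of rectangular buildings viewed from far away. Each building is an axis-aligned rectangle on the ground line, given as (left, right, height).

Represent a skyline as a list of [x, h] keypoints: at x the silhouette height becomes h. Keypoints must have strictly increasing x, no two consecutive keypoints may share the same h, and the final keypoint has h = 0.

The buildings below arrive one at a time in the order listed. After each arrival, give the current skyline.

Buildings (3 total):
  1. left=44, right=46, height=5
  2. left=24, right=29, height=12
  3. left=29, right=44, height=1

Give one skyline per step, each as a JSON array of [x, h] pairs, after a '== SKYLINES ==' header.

== SKYLINES ==
[[44,5],[46,0]]
[[24,12],[29,0],[44,5],[46,0]]
[[24,12],[29,1],[44,5],[46,0]]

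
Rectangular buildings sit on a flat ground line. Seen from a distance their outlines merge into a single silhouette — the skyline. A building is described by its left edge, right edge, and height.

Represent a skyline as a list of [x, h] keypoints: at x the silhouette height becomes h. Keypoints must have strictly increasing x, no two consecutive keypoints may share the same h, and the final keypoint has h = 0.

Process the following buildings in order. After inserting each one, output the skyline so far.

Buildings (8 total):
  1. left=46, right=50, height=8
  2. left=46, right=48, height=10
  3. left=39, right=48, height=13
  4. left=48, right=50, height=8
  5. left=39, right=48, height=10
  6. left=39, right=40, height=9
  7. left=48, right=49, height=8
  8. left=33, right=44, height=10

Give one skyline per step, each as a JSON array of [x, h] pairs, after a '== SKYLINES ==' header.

== SKYLINES ==
[[46,8],[50,0]]
[[46,10],[48,8],[50,0]]
[[39,13],[48,8],[50,0]]
[[39,13],[48,8],[50,0]]
[[39,13],[48,8],[50,0]]
[[39,13],[48,8],[50,0]]
[[39,13],[48,8],[50,0]]
[[33,10],[39,13],[48,8],[50,0]]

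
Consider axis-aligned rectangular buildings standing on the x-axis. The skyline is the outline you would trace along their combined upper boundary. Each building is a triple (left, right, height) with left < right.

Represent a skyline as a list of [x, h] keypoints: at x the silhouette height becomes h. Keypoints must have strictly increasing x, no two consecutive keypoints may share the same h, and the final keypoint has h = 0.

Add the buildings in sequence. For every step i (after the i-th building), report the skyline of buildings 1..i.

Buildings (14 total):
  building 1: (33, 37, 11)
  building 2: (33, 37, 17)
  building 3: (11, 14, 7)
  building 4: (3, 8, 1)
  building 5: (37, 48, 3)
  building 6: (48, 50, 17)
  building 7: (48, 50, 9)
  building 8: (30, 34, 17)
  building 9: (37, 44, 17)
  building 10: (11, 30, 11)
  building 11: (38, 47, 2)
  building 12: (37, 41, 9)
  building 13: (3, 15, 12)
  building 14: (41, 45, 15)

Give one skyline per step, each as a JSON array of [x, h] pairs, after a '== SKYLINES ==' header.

== SKYLINES ==
[[33,11],[37,0]]
[[33,17],[37,0]]
[[11,7],[14,0],[33,17],[37,0]]
[[3,1],[8,0],[11,7],[14,0],[33,17],[37,0]]
[[3,1],[8,0],[11,7],[14,0],[33,17],[37,3],[48,0]]
[[3,1],[8,0],[11,7],[14,0],[33,17],[37,3],[48,17],[50,0]]
[[3,1],[8,0],[11,7],[14,0],[33,17],[37,3],[48,17],[50,0]]
[[3,1],[8,0],[11,7],[14,0],[30,17],[37,3],[48,17],[50,0]]
[[3,1],[8,0],[11,7],[14,0],[30,17],[44,3],[48,17],[50,0]]
[[3,1],[8,0],[11,11],[30,17],[44,3],[48,17],[50,0]]
[[3,1],[8,0],[11,11],[30,17],[44,3],[48,17],[50,0]]
[[3,1],[8,0],[11,11],[30,17],[44,3],[48,17],[50,0]]
[[3,12],[15,11],[30,17],[44,3],[48,17],[50,0]]
[[3,12],[15,11],[30,17],[44,15],[45,3],[48,17],[50,0]]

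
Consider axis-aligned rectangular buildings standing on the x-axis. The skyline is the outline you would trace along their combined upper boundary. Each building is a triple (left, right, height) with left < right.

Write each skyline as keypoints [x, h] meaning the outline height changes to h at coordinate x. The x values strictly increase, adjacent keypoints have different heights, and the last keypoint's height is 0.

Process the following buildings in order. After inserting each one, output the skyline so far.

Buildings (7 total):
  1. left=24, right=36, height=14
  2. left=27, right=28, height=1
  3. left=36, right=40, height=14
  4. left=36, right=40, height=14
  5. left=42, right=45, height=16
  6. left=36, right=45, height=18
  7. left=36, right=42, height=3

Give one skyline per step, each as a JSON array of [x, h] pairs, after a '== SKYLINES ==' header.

== SKYLINES ==
[[24,14],[36,0]]
[[24,14],[36,0]]
[[24,14],[40,0]]
[[24,14],[40,0]]
[[24,14],[40,0],[42,16],[45,0]]
[[24,14],[36,18],[45,0]]
[[24,14],[36,18],[45,0]]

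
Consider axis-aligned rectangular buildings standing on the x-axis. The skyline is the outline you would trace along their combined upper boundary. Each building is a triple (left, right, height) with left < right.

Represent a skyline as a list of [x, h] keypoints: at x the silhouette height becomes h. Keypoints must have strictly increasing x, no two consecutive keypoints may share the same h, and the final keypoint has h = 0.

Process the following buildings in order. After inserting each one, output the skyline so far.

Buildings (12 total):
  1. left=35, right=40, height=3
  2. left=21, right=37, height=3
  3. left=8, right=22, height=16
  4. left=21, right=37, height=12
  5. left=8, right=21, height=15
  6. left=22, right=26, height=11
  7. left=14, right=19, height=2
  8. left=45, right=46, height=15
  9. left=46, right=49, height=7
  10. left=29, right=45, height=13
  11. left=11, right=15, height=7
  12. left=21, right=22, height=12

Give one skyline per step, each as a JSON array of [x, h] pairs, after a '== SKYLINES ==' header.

== SKYLINES ==
[[35,3],[40,0]]
[[21,3],[40,0]]
[[8,16],[22,3],[40,0]]
[[8,16],[22,12],[37,3],[40,0]]
[[8,16],[22,12],[37,3],[40,0]]
[[8,16],[22,12],[37,3],[40,0]]
[[8,16],[22,12],[37,3],[40,0]]
[[8,16],[22,12],[37,3],[40,0],[45,15],[46,0]]
[[8,16],[22,12],[37,3],[40,0],[45,15],[46,7],[49,0]]
[[8,16],[22,12],[29,13],[45,15],[46,7],[49,0]]
[[8,16],[22,12],[29,13],[45,15],[46,7],[49,0]]
[[8,16],[22,12],[29,13],[45,15],[46,7],[49,0]]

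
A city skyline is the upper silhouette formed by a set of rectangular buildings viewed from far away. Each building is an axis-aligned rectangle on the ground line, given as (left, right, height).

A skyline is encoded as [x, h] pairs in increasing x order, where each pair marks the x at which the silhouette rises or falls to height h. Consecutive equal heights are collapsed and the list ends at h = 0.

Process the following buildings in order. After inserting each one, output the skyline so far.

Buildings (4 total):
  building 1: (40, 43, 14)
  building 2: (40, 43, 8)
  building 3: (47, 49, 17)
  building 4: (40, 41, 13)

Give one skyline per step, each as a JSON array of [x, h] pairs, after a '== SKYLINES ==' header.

== SKYLINES ==
[[40,14],[43,0]]
[[40,14],[43,0]]
[[40,14],[43,0],[47,17],[49,0]]
[[40,14],[43,0],[47,17],[49,0]]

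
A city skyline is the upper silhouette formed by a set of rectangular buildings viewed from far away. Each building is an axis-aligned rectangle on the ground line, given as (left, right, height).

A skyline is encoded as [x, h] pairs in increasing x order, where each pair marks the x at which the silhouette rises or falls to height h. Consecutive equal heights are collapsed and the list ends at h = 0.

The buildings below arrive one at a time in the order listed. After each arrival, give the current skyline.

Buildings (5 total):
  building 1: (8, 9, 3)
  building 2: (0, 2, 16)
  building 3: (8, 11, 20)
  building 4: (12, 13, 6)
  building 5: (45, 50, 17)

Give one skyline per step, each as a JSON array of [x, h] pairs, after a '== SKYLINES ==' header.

== SKYLINES ==
[[8,3],[9,0]]
[[0,16],[2,0],[8,3],[9,0]]
[[0,16],[2,0],[8,20],[11,0]]
[[0,16],[2,0],[8,20],[11,0],[12,6],[13,0]]
[[0,16],[2,0],[8,20],[11,0],[12,6],[13,0],[45,17],[50,0]]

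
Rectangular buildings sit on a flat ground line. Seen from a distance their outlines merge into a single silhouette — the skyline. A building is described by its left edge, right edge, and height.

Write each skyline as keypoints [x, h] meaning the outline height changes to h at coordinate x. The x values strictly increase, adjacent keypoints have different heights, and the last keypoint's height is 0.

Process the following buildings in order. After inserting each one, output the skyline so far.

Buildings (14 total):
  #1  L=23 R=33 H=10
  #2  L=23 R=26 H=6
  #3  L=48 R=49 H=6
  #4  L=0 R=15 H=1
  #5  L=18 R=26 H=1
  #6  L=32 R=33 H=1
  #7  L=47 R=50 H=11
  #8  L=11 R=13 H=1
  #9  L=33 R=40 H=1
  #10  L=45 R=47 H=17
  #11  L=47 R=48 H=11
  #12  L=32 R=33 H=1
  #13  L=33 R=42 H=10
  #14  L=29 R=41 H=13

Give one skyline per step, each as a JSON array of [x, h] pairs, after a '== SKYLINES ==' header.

== SKYLINES ==
[[23,10],[33,0]]
[[23,10],[33,0]]
[[23,10],[33,0],[48,6],[49,0]]
[[0,1],[15,0],[23,10],[33,0],[48,6],[49,0]]
[[0,1],[15,0],[18,1],[23,10],[33,0],[48,6],[49,0]]
[[0,1],[15,0],[18,1],[23,10],[33,0],[48,6],[49,0]]
[[0,1],[15,0],[18,1],[23,10],[33,0],[47,11],[50,0]]
[[0,1],[15,0],[18,1],[23,10],[33,0],[47,11],[50,0]]
[[0,1],[15,0],[18,1],[23,10],[33,1],[40,0],[47,11],[50,0]]
[[0,1],[15,0],[18,1],[23,10],[33,1],[40,0],[45,17],[47,11],[50,0]]
[[0,1],[15,0],[18,1],[23,10],[33,1],[40,0],[45,17],[47,11],[50,0]]
[[0,1],[15,0],[18,1],[23,10],[33,1],[40,0],[45,17],[47,11],[50,0]]
[[0,1],[15,0],[18,1],[23,10],[42,0],[45,17],[47,11],[50,0]]
[[0,1],[15,0],[18,1],[23,10],[29,13],[41,10],[42,0],[45,17],[47,11],[50,0]]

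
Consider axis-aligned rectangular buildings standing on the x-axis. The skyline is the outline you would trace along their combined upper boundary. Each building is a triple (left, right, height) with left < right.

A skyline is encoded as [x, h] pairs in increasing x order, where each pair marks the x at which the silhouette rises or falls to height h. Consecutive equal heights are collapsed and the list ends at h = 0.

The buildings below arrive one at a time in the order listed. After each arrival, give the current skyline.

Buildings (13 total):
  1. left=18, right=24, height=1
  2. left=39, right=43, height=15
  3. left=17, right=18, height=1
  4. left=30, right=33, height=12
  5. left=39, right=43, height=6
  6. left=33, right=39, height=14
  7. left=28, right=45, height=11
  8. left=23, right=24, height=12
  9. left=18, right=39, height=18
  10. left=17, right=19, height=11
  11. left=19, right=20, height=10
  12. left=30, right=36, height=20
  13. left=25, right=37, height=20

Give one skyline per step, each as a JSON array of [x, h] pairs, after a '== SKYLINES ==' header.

== SKYLINES ==
[[18,1],[24,0]]
[[18,1],[24,0],[39,15],[43,0]]
[[17,1],[24,0],[39,15],[43,0]]
[[17,1],[24,0],[30,12],[33,0],[39,15],[43,0]]
[[17,1],[24,0],[30,12],[33,0],[39,15],[43,0]]
[[17,1],[24,0],[30,12],[33,14],[39,15],[43,0]]
[[17,1],[24,0],[28,11],[30,12],[33,14],[39,15],[43,11],[45,0]]
[[17,1],[23,12],[24,0],[28,11],[30,12],[33,14],[39,15],[43,11],[45,0]]
[[17,1],[18,18],[39,15],[43,11],[45,0]]
[[17,11],[18,18],[39,15],[43,11],[45,0]]
[[17,11],[18,18],[39,15],[43,11],[45,0]]
[[17,11],[18,18],[30,20],[36,18],[39,15],[43,11],[45,0]]
[[17,11],[18,18],[25,20],[37,18],[39,15],[43,11],[45,0]]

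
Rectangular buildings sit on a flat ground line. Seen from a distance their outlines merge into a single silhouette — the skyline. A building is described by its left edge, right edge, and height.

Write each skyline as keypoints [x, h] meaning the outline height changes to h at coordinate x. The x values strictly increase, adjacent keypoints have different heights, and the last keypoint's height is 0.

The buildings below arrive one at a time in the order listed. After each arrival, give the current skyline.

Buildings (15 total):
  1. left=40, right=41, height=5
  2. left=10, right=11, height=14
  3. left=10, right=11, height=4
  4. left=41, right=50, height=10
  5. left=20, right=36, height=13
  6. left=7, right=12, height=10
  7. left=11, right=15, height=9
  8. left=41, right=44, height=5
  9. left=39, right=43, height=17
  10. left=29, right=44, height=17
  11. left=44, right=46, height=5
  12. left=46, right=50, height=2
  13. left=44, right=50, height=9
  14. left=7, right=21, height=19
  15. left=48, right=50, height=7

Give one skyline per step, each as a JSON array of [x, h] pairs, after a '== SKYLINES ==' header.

== SKYLINES ==
[[40,5],[41,0]]
[[10,14],[11,0],[40,5],[41,0]]
[[10,14],[11,0],[40,5],[41,0]]
[[10,14],[11,0],[40,5],[41,10],[50,0]]
[[10,14],[11,0],[20,13],[36,0],[40,5],[41,10],[50,0]]
[[7,10],[10,14],[11,10],[12,0],[20,13],[36,0],[40,5],[41,10],[50,0]]
[[7,10],[10,14],[11,10],[12,9],[15,0],[20,13],[36,0],[40,5],[41,10],[50,0]]
[[7,10],[10,14],[11,10],[12,9],[15,0],[20,13],[36,0],[40,5],[41,10],[50,0]]
[[7,10],[10,14],[11,10],[12,9],[15,0],[20,13],[36,0],[39,17],[43,10],[50,0]]
[[7,10],[10,14],[11,10],[12,9],[15,0],[20,13],[29,17],[44,10],[50,0]]
[[7,10],[10,14],[11,10],[12,9],[15,0],[20,13],[29,17],[44,10],[50,0]]
[[7,10],[10,14],[11,10],[12,9],[15,0],[20,13],[29,17],[44,10],[50,0]]
[[7,10],[10,14],[11,10],[12,9],[15,0],[20,13],[29,17],[44,10],[50,0]]
[[7,19],[21,13],[29,17],[44,10],[50,0]]
[[7,19],[21,13],[29,17],[44,10],[50,0]]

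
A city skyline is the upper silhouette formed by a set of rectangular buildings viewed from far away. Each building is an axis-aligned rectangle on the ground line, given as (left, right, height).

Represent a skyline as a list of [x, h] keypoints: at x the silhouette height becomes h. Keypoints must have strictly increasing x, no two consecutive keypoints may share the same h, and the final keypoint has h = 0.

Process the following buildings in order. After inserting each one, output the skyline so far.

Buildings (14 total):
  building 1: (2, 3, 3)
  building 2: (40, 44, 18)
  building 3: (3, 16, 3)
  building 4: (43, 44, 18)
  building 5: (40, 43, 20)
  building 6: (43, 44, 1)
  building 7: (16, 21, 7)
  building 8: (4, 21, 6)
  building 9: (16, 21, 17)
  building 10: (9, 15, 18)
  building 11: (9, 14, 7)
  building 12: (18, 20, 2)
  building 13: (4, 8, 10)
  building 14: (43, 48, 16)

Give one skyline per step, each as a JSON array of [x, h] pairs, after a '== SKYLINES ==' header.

== SKYLINES ==
[[2,3],[3,0]]
[[2,3],[3,0],[40,18],[44,0]]
[[2,3],[16,0],[40,18],[44,0]]
[[2,3],[16,0],[40,18],[44,0]]
[[2,3],[16,0],[40,20],[43,18],[44,0]]
[[2,3],[16,0],[40,20],[43,18],[44,0]]
[[2,3],[16,7],[21,0],[40,20],[43,18],[44,0]]
[[2,3],[4,6],[16,7],[21,0],[40,20],[43,18],[44,0]]
[[2,3],[4,6],[16,17],[21,0],[40,20],[43,18],[44,0]]
[[2,3],[4,6],[9,18],[15,6],[16,17],[21,0],[40,20],[43,18],[44,0]]
[[2,3],[4,6],[9,18],[15,6],[16,17],[21,0],[40,20],[43,18],[44,0]]
[[2,3],[4,6],[9,18],[15,6],[16,17],[21,0],[40,20],[43,18],[44,0]]
[[2,3],[4,10],[8,6],[9,18],[15,6],[16,17],[21,0],[40,20],[43,18],[44,0]]
[[2,3],[4,10],[8,6],[9,18],[15,6],[16,17],[21,0],[40,20],[43,18],[44,16],[48,0]]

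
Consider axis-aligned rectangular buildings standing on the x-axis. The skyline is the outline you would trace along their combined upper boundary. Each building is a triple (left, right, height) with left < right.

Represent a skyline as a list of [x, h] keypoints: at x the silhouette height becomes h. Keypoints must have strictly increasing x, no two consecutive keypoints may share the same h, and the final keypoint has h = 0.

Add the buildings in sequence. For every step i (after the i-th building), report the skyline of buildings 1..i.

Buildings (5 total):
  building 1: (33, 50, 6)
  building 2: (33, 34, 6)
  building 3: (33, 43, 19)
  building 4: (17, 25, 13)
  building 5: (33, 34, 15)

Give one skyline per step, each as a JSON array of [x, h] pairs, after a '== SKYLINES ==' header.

== SKYLINES ==
[[33,6],[50,0]]
[[33,6],[50,0]]
[[33,19],[43,6],[50,0]]
[[17,13],[25,0],[33,19],[43,6],[50,0]]
[[17,13],[25,0],[33,19],[43,6],[50,0]]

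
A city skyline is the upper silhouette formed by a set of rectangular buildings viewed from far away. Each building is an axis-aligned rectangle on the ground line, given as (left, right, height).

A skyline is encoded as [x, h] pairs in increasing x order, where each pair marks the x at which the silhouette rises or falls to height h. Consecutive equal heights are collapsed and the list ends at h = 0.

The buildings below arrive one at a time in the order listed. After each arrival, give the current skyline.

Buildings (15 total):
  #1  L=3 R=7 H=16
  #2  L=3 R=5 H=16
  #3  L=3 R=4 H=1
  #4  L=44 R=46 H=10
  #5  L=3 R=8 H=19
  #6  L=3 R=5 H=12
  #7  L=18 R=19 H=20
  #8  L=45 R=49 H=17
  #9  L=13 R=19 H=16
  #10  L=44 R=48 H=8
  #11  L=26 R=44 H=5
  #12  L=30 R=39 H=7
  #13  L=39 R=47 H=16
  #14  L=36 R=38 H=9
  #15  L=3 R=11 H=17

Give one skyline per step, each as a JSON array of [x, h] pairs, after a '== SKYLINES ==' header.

== SKYLINES ==
[[3,16],[7,0]]
[[3,16],[7,0]]
[[3,16],[7,0]]
[[3,16],[7,0],[44,10],[46,0]]
[[3,19],[8,0],[44,10],[46,0]]
[[3,19],[8,0],[44,10],[46,0]]
[[3,19],[8,0],[18,20],[19,0],[44,10],[46,0]]
[[3,19],[8,0],[18,20],[19,0],[44,10],[45,17],[49,0]]
[[3,19],[8,0],[13,16],[18,20],[19,0],[44,10],[45,17],[49,0]]
[[3,19],[8,0],[13,16],[18,20],[19,0],[44,10],[45,17],[49,0]]
[[3,19],[8,0],[13,16],[18,20],[19,0],[26,5],[44,10],[45,17],[49,0]]
[[3,19],[8,0],[13,16],[18,20],[19,0],[26,5],[30,7],[39,5],[44,10],[45,17],[49,0]]
[[3,19],[8,0],[13,16],[18,20],[19,0],[26,5],[30,7],[39,16],[45,17],[49,0]]
[[3,19],[8,0],[13,16],[18,20],[19,0],[26,5],[30,7],[36,9],[38,7],[39,16],[45,17],[49,0]]
[[3,19],[8,17],[11,0],[13,16],[18,20],[19,0],[26,5],[30,7],[36,9],[38,7],[39,16],[45,17],[49,0]]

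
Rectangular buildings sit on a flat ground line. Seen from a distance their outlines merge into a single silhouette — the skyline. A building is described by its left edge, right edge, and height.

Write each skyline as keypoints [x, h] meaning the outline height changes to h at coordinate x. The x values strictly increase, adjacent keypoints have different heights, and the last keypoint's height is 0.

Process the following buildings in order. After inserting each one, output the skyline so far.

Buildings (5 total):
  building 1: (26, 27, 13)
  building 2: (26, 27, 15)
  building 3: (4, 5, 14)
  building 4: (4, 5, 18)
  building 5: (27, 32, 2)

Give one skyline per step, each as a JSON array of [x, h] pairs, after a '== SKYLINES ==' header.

== SKYLINES ==
[[26,13],[27,0]]
[[26,15],[27,0]]
[[4,14],[5,0],[26,15],[27,0]]
[[4,18],[5,0],[26,15],[27,0]]
[[4,18],[5,0],[26,15],[27,2],[32,0]]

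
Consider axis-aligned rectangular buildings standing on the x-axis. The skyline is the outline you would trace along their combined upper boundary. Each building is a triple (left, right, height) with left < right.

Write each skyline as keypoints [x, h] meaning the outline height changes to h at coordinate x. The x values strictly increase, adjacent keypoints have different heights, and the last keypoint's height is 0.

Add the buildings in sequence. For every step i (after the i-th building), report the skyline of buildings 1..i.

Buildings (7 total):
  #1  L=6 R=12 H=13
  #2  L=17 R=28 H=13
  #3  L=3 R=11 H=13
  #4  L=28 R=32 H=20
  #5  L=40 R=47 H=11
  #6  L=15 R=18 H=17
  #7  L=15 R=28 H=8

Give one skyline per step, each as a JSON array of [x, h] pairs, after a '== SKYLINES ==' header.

== SKYLINES ==
[[6,13],[12,0]]
[[6,13],[12,0],[17,13],[28,0]]
[[3,13],[12,0],[17,13],[28,0]]
[[3,13],[12,0],[17,13],[28,20],[32,0]]
[[3,13],[12,0],[17,13],[28,20],[32,0],[40,11],[47,0]]
[[3,13],[12,0],[15,17],[18,13],[28,20],[32,0],[40,11],[47,0]]
[[3,13],[12,0],[15,17],[18,13],[28,20],[32,0],[40,11],[47,0]]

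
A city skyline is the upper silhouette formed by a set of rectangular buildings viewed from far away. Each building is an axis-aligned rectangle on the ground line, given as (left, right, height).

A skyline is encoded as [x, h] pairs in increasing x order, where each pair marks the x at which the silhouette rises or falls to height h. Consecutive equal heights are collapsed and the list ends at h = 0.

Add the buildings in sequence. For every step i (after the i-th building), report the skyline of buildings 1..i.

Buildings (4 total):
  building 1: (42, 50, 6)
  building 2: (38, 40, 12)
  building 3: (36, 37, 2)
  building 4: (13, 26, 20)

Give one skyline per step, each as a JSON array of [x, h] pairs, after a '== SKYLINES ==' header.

== SKYLINES ==
[[42,6],[50,0]]
[[38,12],[40,0],[42,6],[50,0]]
[[36,2],[37,0],[38,12],[40,0],[42,6],[50,0]]
[[13,20],[26,0],[36,2],[37,0],[38,12],[40,0],[42,6],[50,0]]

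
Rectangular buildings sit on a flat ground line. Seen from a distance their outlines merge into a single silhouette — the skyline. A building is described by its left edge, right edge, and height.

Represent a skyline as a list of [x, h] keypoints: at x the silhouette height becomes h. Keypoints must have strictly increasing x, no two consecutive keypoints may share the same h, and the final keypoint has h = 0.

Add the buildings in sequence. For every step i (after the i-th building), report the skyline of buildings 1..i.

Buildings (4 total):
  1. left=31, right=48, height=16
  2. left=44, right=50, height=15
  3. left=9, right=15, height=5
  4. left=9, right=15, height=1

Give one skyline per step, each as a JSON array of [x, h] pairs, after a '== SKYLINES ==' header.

== SKYLINES ==
[[31,16],[48,0]]
[[31,16],[48,15],[50,0]]
[[9,5],[15,0],[31,16],[48,15],[50,0]]
[[9,5],[15,0],[31,16],[48,15],[50,0]]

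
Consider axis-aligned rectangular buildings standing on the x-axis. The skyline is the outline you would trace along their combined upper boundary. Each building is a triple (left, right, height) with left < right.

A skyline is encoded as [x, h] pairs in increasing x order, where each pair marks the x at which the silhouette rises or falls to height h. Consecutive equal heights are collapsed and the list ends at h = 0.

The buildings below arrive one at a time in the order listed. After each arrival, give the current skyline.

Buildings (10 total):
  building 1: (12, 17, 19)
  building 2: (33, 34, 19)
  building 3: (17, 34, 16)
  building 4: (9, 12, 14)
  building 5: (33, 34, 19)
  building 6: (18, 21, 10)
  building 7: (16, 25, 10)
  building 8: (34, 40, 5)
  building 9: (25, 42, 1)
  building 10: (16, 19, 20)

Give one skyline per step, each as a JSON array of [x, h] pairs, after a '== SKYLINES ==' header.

== SKYLINES ==
[[12,19],[17,0]]
[[12,19],[17,0],[33,19],[34,0]]
[[12,19],[17,16],[33,19],[34,0]]
[[9,14],[12,19],[17,16],[33,19],[34,0]]
[[9,14],[12,19],[17,16],[33,19],[34,0]]
[[9,14],[12,19],[17,16],[33,19],[34,0]]
[[9,14],[12,19],[17,16],[33,19],[34,0]]
[[9,14],[12,19],[17,16],[33,19],[34,5],[40,0]]
[[9,14],[12,19],[17,16],[33,19],[34,5],[40,1],[42,0]]
[[9,14],[12,19],[16,20],[19,16],[33,19],[34,5],[40,1],[42,0]]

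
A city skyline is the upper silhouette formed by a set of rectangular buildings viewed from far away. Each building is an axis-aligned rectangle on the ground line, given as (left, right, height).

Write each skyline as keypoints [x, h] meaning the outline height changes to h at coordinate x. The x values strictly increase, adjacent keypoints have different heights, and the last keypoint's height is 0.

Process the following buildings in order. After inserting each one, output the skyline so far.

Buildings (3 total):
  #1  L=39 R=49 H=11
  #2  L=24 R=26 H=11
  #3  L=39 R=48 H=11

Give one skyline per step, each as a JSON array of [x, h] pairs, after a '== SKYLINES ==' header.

== SKYLINES ==
[[39,11],[49,0]]
[[24,11],[26,0],[39,11],[49,0]]
[[24,11],[26,0],[39,11],[49,0]]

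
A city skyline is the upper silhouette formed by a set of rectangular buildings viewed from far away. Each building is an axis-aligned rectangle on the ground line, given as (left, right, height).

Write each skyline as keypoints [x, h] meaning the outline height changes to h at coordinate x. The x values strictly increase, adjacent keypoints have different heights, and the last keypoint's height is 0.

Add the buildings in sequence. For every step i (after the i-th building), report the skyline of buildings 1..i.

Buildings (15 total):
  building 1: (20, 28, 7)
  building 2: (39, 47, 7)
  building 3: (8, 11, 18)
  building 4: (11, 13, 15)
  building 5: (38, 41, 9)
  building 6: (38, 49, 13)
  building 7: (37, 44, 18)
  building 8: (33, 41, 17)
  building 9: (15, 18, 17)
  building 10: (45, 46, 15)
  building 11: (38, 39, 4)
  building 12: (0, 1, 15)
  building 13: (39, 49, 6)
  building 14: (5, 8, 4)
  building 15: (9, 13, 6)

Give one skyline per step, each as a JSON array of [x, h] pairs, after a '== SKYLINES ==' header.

== SKYLINES ==
[[20,7],[28,0]]
[[20,7],[28,0],[39,7],[47,0]]
[[8,18],[11,0],[20,7],[28,0],[39,7],[47,0]]
[[8,18],[11,15],[13,0],[20,7],[28,0],[39,7],[47,0]]
[[8,18],[11,15],[13,0],[20,7],[28,0],[38,9],[41,7],[47,0]]
[[8,18],[11,15],[13,0],[20,7],[28,0],[38,13],[49,0]]
[[8,18],[11,15],[13,0],[20,7],[28,0],[37,18],[44,13],[49,0]]
[[8,18],[11,15],[13,0],[20,7],[28,0],[33,17],[37,18],[44,13],[49,0]]
[[8,18],[11,15],[13,0],[15,17],[18,0],[20,7],[28,0],[33,17],[37,18],[44,13],[49,0]]
[[8,18],[11,15],[13,0],[15,17],[18,0],[20,7],[28,0],[33,17],[37,18],[44,13],[45,15],[46,13],[49,0]]
[[8,18],[11,15],[13,0],[15,17],[18,0],[20,7],[28,0],[33,17],[37,18],[44,13],[45,15],[46,13],[49,0]]
[[0,15],[1,0],[8,18],[11,15],[13,0],[15,17],[18,0],[20,7],[28,0],[33,17],[37,18],[44,13],[45,15],[46,13],[49,0]]
[[0,15],[1,0],[8,18],[11,15],[13,0],[15,17],[18,0],[20,7],[28,0],[33,17],[37,18],[44,13],[45,15],[46,13],[49,0]]
[[0,15],[1,0],[5,4],[8,18],[11,15],[13,0],[15,17],[18,0],[20,7],[28,0],[33,17],[37,18],[44,13],[45,15],[46,13],[49,0]]
[[0,15],[1,0],[5,4],[8,18],[11,15],[13,0],[15,17],[18,0],[20,7],[28,0],[33,17],[37,18],[44,13],[45,15],[46,13],[49,0]]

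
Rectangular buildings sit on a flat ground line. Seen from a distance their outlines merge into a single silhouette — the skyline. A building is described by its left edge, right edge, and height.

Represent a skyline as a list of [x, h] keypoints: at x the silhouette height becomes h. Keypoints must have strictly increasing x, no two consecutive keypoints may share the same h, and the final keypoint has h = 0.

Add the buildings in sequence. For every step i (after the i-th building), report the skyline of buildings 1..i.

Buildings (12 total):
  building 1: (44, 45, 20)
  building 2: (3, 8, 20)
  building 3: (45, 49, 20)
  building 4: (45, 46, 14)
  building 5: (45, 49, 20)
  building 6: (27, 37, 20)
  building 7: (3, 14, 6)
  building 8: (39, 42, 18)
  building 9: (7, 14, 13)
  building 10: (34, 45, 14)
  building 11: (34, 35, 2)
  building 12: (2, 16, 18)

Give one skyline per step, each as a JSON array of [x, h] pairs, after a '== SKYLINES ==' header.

== SKYLINES ==
[[44,20],[45,0]]
[[3,20],[8,0],[44,20],[45,0]]
[[3,20],[8,0],[44,20],[49,0]]
[[3,20],[8,0],[44,20],[49,0]]
[[3,20],[8,0],[44,20],[49,0]]
[[3,20],[8,0],[27,20],[37,0],[44,20],[49,0]]
[[3,20],[8,6],[14,0],[27,20],[37,0],[44,20],[49,0]]
[[3,20],[8,6],[14,0],[27,20],[37,0],[39,18],[42,0],[44,20],[49,0]]
[[3,20],[8,13],[14,0],[27,20],[37,0],[39,18],[42,0],[44,20],[49,0]]
[[3,20],[8,13],[14,0],[27,20],[37,14],[39,18],[42,14],[44,20],[49,0]]
[[3,20],[8,13],[14,0],[27,20],[37,14],[39,18],[42,14],[44,20],[49,0]]
[[2,18],[3,20],[8,18],[16,0],[27,20],[37,14],[39,18],[42,14],[44,20],[49,0]]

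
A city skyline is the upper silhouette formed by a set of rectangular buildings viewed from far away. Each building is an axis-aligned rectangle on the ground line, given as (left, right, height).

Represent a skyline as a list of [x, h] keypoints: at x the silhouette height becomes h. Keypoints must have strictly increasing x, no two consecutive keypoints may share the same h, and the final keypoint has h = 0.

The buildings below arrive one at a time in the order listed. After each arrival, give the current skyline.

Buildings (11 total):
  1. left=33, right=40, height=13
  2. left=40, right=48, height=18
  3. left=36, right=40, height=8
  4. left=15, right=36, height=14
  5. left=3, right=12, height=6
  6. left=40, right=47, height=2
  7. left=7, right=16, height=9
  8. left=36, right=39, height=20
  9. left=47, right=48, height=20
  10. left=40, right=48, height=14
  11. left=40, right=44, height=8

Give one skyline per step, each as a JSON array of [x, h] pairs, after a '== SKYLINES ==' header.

== SKYLINES ==
[[33,13],[40,0]]
[[33,13],[40,18],[48,0]]
[[33,13],[40,18],[48,0]]
[[15,14],[36,13],[40,18],[48,0]]
[[3,6],[12,0],[15,14],[36,13],[40,18],[48,0]]
[[3,6],[12,0],[15,14],[36,13],[40,18],[48,0]]
[[3,6],[7,9],[15,14],[36,13],[40,18],[48,0]]
[[3,6],[7,9],[15,14],[36,20],[39,13],[40,18],[48,0]]
[[3,6],[7,9],[15,14],[36,20],[39,13],[40,18],[47,20],[48,0]]
[[3,6],[7,9],[15,14],[36,20],[39,13],[40,18],[47,20],[48,0]]
[[3,6],[7,9],[15,14],[36,20],[39,13],[40,18],[47,20],[48,0]]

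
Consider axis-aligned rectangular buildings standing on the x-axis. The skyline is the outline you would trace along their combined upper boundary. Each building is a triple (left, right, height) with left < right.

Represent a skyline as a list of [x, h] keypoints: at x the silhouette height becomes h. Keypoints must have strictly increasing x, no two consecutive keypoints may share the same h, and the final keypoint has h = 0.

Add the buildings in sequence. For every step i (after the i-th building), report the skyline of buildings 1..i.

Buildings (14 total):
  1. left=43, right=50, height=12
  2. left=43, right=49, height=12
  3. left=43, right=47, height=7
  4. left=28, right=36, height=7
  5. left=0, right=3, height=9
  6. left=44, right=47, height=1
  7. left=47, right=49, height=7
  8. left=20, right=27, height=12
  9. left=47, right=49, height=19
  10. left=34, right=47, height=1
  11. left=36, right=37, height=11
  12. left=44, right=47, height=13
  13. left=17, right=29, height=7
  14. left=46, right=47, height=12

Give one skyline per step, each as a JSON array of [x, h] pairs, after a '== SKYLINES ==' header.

== SKYLINES ==
[[43,12],[50,0]]
[[43,12],[50,0]]
[[43,12],[50,0]]
[[28,7],[36,0],[43,12],[50,0]]
[[0,9],[3,0],[28,7],[36,0],[43,12],[50,0]]
[[0,9],[3,0],[28,7],[36,0],[43,12],[50,0]]
[[0,9],[3,0],[28,7],[36,0],[43,12],[50,0]]
[[0,9],[3,0],[20,12],[27,0],[28,7],[36,0],[43,12],[50,0]]
[[0,9],[3,0],[20,12],[27,0],[28,7],[36,0],[43,12],[47,19],[49,12],[50,0]]
[[0,9],[3,0],[20,12],[27,0],[28,7],[36,1],[43,12],[47,19],[49,12],[50,0]]
[[0,9],[3,0],[20,12],[27,0],[28,7],[36,11],[37,1],[43,12],[47,19],[49,12],[50,0]]
[[0,9],[3,0],[20,12],[27,0],[28,7],[36,11],[37,1],[43,12],[44,13],[47,19],[49,12],[50,0]]
[[0,9],[3,0],[17,7],[20,12],[27,7],[36,11],[37,1],[43,12],[44,13],[47,19],[49,12],[50,0]]
[[0,9],[3,0],[17,7],[20,12],[27,7],[36,11],[37,1],[43,12],[44,13],[47,19],[49,12],[50,0]]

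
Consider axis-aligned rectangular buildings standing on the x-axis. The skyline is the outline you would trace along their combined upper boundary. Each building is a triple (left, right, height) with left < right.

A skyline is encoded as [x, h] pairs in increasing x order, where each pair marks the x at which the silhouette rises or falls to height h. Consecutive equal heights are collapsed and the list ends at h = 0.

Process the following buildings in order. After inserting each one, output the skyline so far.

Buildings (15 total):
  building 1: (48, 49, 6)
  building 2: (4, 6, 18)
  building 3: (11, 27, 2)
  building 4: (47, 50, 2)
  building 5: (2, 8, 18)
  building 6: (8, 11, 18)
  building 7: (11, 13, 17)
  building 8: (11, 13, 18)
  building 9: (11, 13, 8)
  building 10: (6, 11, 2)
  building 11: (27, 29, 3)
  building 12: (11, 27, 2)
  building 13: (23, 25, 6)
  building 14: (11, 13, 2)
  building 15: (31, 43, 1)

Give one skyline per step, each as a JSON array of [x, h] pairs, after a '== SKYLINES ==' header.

== SKYLINES ==
[[48,6],[49,0]]
[[4,18],[6,0],[48,6],[49,0]]
[[4,18],[6,0],[11,2],[27,0],[48,6],[49,0]]
[[4,18],[6,0],[11,2],[27,0],[47,2],[48,6],[49,2],[50,0]]
[[2,18],[8,0],[11,2],[27,0],[47,2],[48,6],[49,2],[50,0]]
[[2,18],[11,2],[27,0],[47,2],[48,6],[49,2],[50,0]]
[[2,18],[11,17],[13,2],[27,0],[47,2],[48,6],[49,2],[50,0]]
[[2,18],[13,2],[27,0],[47,2],[48,6],[49,2],[50,0]]
[[2,18],[13,2],[27,0],[47,2],[48,6],[49,2],[50,0]]
[[2,18],[13,2],[27,0],[47,2],[48,6],[49,2],[50,0]]
[[2,18],[13,2],[27,3],[29,0],[47,2],[48,6],[49,2],[50,0]]
[[2,18],[13,2],[27,3],[29,0],[47,2],[48,6],[49,2],[50,0]]
[[2,18],[13,2],[23,6],[25,2],[27,3],[29,0],[47,2],[48,6],[49,2],[50,0]]
[[2,18],[13,2],[23,6],[25,2],[27,3],[29,0],[47,2],[48,6],[49,2],[50,0]]
[[2,18],[13,2],[23,6],[25,2],[27,3],[29,0],[31,1],[43,0],[47,2],[48,6],[49,2],[50,0]]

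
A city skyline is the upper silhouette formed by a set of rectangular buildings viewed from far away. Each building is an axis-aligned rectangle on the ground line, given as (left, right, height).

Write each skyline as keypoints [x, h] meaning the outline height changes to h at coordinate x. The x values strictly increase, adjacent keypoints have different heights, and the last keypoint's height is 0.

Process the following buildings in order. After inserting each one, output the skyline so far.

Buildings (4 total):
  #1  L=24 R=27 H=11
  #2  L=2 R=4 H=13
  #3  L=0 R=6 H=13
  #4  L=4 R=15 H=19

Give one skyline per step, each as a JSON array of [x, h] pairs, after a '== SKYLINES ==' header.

== SKYLINES ==
[[24,11],[27,0]]
[[2,13],[4,0],[24,11],[27,0]]
[[0,13],[6,0],[24,11],[27,0]]
[[0,13],[4,19],[15,0],[24,11],[27,0]]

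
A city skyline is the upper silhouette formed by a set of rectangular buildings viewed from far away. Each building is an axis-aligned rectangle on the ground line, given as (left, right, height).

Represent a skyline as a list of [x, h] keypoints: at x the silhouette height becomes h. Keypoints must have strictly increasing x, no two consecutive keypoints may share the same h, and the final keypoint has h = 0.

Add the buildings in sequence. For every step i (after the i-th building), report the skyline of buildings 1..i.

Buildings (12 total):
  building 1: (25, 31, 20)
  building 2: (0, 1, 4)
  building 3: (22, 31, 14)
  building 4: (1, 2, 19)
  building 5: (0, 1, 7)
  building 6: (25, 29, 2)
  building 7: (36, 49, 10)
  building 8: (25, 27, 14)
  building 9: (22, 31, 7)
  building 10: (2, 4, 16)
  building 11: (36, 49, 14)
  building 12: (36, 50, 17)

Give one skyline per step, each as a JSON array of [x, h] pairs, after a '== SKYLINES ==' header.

== SKYLINES ==
[[25,20],[31,0]]
[[0,4],[1,0],[25,20],[31,0]]
[[0,4],[1,0],[22,14],[25,20],[31,0]]
[[0,4],[1,19],[2,0],[22,14],[25,20],[31,0]]
[[0,7],[1,19],[2,0],[22,14],[25,20],[31,0]]
[[0,7],[1,19],[2,0],[22,14],[25,20],[31,0]]
[[0,7],[1,19],[2,0],[22,14],[25,20],[31,0],[36,10],[49,0]]
[[0,7],[1,19],[2,0],[22,14],[25,20],[31,0],[36,10],[49,0]]
[[0,7],[1,19],[2,0],[22,14],[25,20],[31,0],[36,10],[49,0]]
[[0,7],[1,19],[2,16],[4,0],[22,14],[25,20],[31,0],[36,10],[49,0]]
[[0,7],[1,19],[2,16],[4,0],[22,14],[25,20],[31,0],[36,14],[49,0]]
[[0,7],[1,19],[2,16],[4,0],[22,14],[25,20],[31,0],[36,17],[50,0]]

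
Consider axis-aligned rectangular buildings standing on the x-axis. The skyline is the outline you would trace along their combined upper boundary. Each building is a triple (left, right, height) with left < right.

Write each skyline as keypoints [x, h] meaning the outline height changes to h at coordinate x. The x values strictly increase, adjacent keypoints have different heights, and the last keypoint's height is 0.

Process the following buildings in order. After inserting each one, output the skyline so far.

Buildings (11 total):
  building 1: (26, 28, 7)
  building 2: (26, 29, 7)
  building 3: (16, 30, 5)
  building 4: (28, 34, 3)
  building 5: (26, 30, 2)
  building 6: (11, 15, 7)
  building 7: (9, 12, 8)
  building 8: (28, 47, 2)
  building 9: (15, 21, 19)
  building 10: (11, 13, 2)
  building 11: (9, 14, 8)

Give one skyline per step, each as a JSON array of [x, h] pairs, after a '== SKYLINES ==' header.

== SKYLINES ==
[[26,7],[28,0]]
[[26,7],[29,0]]
[[16,5],[26,7],[29,5],[30,0]]
[[16,5],[26,7],[29,5],[30,3],[34,0]]
[[16,5],[26,7],[29,5],[30,3],[34,0]]
[[11,7],[15,0],[16,5],[26,7],[29,5],[30,3],[34,0]]
[[9,8],[12,7],[15,0],[16,5],[26,7],[29,5],[30,3],[34,0]]
[[9,8],[12,7],[15,0],[16,5],[26,7],[29,5],[30,3],[34,2],[47,0]]
[[9,8],[12,7],[15,19],[21,5],[26,7],[29,5],[30,3],[34,2],[47,0]]
[[9,8],[12,7],[15,19],[21,5],[26,7],[29,5],[30,3],[34,2],[47,0]]
[[9,8],[14,7],[15,19],[21,5],[26,7],[29,5],[30,3],[34,2],[47,0]]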